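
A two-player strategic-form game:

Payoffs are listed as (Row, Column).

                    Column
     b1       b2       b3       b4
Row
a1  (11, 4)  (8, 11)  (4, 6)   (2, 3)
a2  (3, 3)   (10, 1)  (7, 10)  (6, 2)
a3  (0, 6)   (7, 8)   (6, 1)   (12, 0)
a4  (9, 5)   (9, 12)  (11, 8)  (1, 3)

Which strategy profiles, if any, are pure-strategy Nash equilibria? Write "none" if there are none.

There is no pure-strategy Nash equilibrium.

(a1, b1): Column can switch to b2 (4 → 11). Not NE.
(a1, b2): Row can switch to a2 (8 → 10). Not NE.
(a1, b3): Row can switch to a2 (4 → 7). Not NE.
(a1, b4): Row can switch to a2 (2 → 6). Not NE.
(a2, b1): Row can switch to a1 (3 → 11). Not NE.
(a2, b2): Column can switch to b1 (1 → 3). Not NE.
(The remaining 10 profiles each have a profitable deviation by the same check.)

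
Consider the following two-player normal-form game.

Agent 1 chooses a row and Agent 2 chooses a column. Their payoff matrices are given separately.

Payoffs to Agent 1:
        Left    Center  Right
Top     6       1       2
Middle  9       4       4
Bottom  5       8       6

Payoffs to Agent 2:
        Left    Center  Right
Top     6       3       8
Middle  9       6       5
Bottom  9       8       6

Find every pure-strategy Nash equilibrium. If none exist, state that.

(Middle, Left)

Agent 1 against Left: payoffs 6, 9, 5 → best response Middle.
Agent 1 against Center: payoffs 1, 4, 8 → best response Bottom.
Agent 1 against Right: payoffs 2, 4, 6 → best response Bottom.
Agent 2 against Top: payoffs 6, 3, 8 → best response Right.
Agent 2 against Middle: payoffs 9, 6, 5 → best response Left.
Agent 2 against Bottom: payoffs 9, 8, 6 → best response Left.
Mutual best responses: (Middle, Left).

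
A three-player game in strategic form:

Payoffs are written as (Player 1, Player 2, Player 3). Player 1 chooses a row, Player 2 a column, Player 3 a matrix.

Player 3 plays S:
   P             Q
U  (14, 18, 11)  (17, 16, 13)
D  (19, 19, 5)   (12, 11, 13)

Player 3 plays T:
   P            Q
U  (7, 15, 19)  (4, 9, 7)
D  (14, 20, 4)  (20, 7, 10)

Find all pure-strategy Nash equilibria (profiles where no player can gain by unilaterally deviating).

The unique pure-strategy Nash equilibrium is (D, P, S).

For each strategy profile, look for a profitable unilateral deviation.
(U, P, S): Player 1 can switch to D (14 → 19). Not NE.
(U, P, T): Player 1 can switch to D (7 → 14). Not NE.
(U, Q, S): Player 2 can switch to P (16 → 18). Not NE.
(U, Q, T): Player 1 can switch to D (4 → 20). Not NE.
(D, P, S): Player 1 gets 19, best alternative 14; Player 2 gets 19, best alternative 11; Player 3 gets 5, best alternative 4. No profitable deviation — NE.
(D, P, T): Player 3 can switch to S (4 → 5). Not NE.
(D, Q, S): Player 1 can switch to U (12 → 17). Not NE.
(The remaining 1 profile has a profitable deviation by the same check.)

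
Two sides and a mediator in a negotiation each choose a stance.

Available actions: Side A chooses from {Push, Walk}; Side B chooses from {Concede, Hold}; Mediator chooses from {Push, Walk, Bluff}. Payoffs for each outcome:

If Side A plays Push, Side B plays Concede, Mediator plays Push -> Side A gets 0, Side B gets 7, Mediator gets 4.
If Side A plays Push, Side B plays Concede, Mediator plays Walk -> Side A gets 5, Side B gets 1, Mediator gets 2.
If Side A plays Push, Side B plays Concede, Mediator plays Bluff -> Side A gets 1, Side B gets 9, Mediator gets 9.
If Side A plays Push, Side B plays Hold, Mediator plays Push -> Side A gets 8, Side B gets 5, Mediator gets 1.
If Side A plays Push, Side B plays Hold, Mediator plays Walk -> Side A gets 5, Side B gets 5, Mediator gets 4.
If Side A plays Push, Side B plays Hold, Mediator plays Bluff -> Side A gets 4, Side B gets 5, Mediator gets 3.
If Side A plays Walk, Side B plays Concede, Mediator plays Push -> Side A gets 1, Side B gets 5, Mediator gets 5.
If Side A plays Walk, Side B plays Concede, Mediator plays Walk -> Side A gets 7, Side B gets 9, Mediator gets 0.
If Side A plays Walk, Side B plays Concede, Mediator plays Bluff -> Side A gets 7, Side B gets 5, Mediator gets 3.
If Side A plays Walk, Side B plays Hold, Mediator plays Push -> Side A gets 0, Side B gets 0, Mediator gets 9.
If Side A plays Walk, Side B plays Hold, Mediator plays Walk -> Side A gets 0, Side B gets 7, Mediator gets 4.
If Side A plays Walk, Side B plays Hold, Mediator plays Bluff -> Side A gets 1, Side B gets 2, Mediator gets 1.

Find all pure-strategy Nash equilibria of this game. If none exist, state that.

(Push, Concede, Push): Side A can switch to Walk (0 → 1). Not NE.
(Push, Concede, Walk): Side A can switch to Walk (5 → 7). Not NE.
(Push, Concede, Bluff): Side A can switch to Walk (1 → 7). Not NE.
(Push, Hold, Push): Side B can switch to Concede (5 → 7). Not NE.
(Push, Hold, Walk): Side A gets 5, best alternative 0; Side B gets 5, best alternative 1; Mediator gets 4, best alternative 3. No profitable deviation — NE.
(Push, Hold, Bluff): Side B can switch to Concede (5 → 9). Not NE.
(Walk, Concede, Push): Side A gets 1, best alternative 0; Side B gets 5, best alternative 0; Mediator gets 5, best alternative 3. No profitable deviation — NE.
(Walk, Concede, Walk): Mediator can switch to Push (0 → 5). Not NE.
(Walk, Concede, Bluff): Mediator can switch to Push (3 → 5). Not NE.
(Walk, Hold, Push): Side A can switch to Push (0 → 8). Not NE.
(Walk, Hold, Walk): Side A can switch to Push (0 → 5). Not NE.
(Walk, Hold, Bluff): Side A can switch to Push (1 → 4). Not NE.

The pure Nash equilibria are (Push, Hold, Walk); (Walk, Concede, Push).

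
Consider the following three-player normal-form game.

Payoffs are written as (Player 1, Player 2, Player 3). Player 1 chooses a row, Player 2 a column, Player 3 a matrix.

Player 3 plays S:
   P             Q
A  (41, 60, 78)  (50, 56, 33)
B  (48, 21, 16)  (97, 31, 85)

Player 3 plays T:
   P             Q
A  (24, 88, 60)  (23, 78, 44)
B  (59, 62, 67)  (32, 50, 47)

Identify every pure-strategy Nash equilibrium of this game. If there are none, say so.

Mark each player's best response to every combination of opponents' strategies; a profile where every player is best-responding is a pure Nash equilibrium.
Player 1 against (P, S): payoffs 41, 48 → best response B.
Player 1 against (P, T): payoffs 24, 59 → best response B.
Player 1 against (Q, S): payoffs 50, 97 → best response B.
Player 1 against (Q, T): payoffs 23, 32 → best response B.
Player 2 against (A, S): payoffs 60, 56 → best response P.
Player 2 against (A, T): payoffs 88, 78 → best response P.
Player 2 against (B, S): payoffs 21, 31 → best response Q.
Player 2 against (B, T): payoffs 62, 50 → best response P.
Player 3 against (A, P): payoffs 78, 60 → best response S.
Player 3 against (A, Q): payoffs 33, 44 → best response T.
Player 3 against (B, P): payoffs 16, 67 → best response T.
Player 3 against (B, Q): payoffs 85, 47 → best response S.
Mutual best responses: (B, P, T); (B, Q, S).

Pure-strategy Nash equilibria: (B, P, T) and (B, Q, S)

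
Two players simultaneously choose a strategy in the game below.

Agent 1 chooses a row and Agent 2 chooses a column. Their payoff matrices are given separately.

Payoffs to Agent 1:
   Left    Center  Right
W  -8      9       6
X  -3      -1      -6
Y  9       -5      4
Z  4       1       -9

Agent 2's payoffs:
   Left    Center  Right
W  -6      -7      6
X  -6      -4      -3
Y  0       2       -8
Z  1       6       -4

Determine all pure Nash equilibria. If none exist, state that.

(W, Left): Agent 1 can switch to X (-8 → -3). Not NE.
(W, Center): Agent 2 can switch to Left (-7 → -6). Not NE.
(W, Right): Agent 1 gets 6, best alternative 4; Agent 2 gets 6, best alternative -6. No profitable deviation — NE.
(X, Left): Agent 1 can switch to Y (-3 → 9). Not NE.
(X, Center): Agent 1 can switch to W (-1 → 9). Not NE.
(X, Right): Agent 1 can switch to W (-6 → 6). Not NE.
(Y, Left): Agent 2 can switch to Center (0 → 2). Not NE.
(Y, Center): Agent 1 can switch to W (-5 → 9). Not NE.
(Y, Right): Agent 1 can switch to W (4 → 6). Not NE.
(The remaining 3 profiles each have a profitable deviation by the same check.)

The unique pure-strategy Nash equilibrium is (W, Right).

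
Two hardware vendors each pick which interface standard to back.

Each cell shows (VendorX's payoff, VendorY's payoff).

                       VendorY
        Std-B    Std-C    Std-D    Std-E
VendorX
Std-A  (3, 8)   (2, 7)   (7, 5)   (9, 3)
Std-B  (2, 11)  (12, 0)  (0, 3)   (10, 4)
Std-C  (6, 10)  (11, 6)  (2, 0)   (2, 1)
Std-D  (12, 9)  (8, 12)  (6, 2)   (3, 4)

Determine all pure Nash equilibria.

(Std-A, Std-B): VendorX can switch to Std-C (3 → 6). Not NE.
(Std-A, Std-C): VendorX can switch to Std-B (2 → 12). Not NE.
(Std-A, Std-D): VendorY can switch to Std-B (5 → 8). Not NE.
(Std-A, Std-E): VendorX can switch to Std-B (9 → 10). Not NE.
(Std-B, Std-B): VendorX can switch to Std-A (2 → 3). Not NE.
(Std-B, Std-C): VendorY can switch to Std-B (0 → 11). Not NE.
(Std-B, Std-D): VendorX can switch to Std-A (0 → 7). Not NE.
(Std-B, Std-E): VendorY can switch to Std-B (4 → 11). Not NE.
(The remaining 8 profiles each have a profitable deviation by the same check.)

none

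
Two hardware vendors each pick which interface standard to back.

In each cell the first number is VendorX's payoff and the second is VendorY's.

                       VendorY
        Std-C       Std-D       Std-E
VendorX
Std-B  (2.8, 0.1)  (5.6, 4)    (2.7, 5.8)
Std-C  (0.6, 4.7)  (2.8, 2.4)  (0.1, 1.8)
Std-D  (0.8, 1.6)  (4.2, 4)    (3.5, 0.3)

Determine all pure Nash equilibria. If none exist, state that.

VendorX against Std-C: payoffs 2.8, 0.6, 0.8 → best response Std-B.
VendorX against Std-D: payoffs 5.6, 2.8, 4.2 → best response Std-B.
VendorX against Std-E: payoffs 2.7, 0.1, 3.5 → best response Std-D.
VendorY against Std-B: payoffs 0.1, 4, 5.8 → best response Std-E.
VendorY against Std-C: payoffs 4.7, 2.4, 1.8 → best response Std-C.
VendorY against Std-D: payoffs 1.6, 4, 0.3 → best response Std-D.
No profile is a mutual best response for all players.

No pure-strategy Nash equilibrium.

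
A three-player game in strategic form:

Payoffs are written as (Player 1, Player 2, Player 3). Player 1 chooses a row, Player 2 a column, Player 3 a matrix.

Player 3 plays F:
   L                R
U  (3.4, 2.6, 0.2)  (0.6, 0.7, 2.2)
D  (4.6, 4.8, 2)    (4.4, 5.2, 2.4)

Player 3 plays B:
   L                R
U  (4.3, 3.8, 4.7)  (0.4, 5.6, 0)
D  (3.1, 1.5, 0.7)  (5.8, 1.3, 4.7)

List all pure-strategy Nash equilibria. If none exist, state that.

For each strategy profile, look for a profitable unilateral deviation.
(U, L, F): Player 1 can switch to D (3.4 → 4.6). Not NE.
(U, L, B): Player 2 can switch to R (3.8 → 5.6). Not NE.
(U, R, F): Player 1 can switch to D (0.6 → 4.4). Not NE.
(U, R, B): Player 1 can switch to D (0.4 → 5.8). Not NE.
(D, L, F): Player 2 can switch to R (4.8 → 5.2). Not NE.
(D, L, B): Player 1 can switch to U (3.1 → 4.3). Not NE.
(D, R, F): Player 3 can switch to B (2.4 → 4.7). Not NE.
(D, R, B): Player 2 can switch to L (1.3 → 1.5). Not NE.

This game has no pure Nash equilibrium.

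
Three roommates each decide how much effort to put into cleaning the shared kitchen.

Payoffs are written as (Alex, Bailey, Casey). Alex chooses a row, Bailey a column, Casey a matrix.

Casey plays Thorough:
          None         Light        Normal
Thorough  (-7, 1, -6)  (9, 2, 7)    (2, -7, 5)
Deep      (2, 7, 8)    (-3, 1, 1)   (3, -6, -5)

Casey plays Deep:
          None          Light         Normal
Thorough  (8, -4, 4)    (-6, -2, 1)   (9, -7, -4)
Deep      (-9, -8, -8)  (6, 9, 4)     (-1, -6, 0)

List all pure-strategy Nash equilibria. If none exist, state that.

(Thorough, Light, Thorough), (Deep, None, Thorough), (Deep, Light, Deep)

Alex against (None, Thorough): payoffs -7, 2 → best response Deep.
Alex against (None, Deep): payoffs 8, -9 → best response Thorough.
Alex against (Light, Thorough): payoffs 9, -3 → best response Thorough.
Alex against (Light, Deep): payoffs -6, 6 → best response Deep.
Alex against (Normal, Thorough): payoffs 2, 3 → best response Deep.
Alex against (Normal, Deep): payoffs 9, -1 → best response Thorough.
Bailey against (Thorough, Thorough): payoffs 1, 2, -7 → best response Light.
Bailey against (Thorough, Deep): payoffs -4, -2, -7 → best response Light.
Bailey against (Deep, Thorough): payoffs 7, 1, -6 → best response None.
Bailey against (Deep, Deep): payoffs -8, 9, -6 → best response Light.
Casey against (Thorough, None): payoffs -6, 4 → best response Deep.
Casey against (Thorough, Light): payoffs 7, 1 → best response Thorough.
Casey against (Thorough, Normal): payoffs 5, -4 → best response Thorough.
Casey against (Deep, None): payoffs 8, -8 → best response Thorough.
Casey against (Deep, Light): payoffs 1, 4 → best response Deep.
Casey against (Deep, Normal): payoffs -5, 0 → best response Deep.
Mutual best responses: (Thorough, Light, Thorough); (Deep, None, Thorough); (Deep, Light, Deep).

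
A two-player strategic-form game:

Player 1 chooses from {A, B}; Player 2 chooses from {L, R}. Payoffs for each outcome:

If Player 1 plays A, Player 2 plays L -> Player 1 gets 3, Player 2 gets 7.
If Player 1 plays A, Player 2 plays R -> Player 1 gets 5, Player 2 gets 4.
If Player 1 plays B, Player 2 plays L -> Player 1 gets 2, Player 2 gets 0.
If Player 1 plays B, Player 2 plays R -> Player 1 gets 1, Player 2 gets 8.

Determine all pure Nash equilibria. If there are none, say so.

The unique pure-strategy Nash equilibrium is (A, L).

Player 1 against L: payoffs 3, 2 → best response A.
Player 1 against R: payoffs 5, 1 → best response A.
Player 2 against A: payoffs 7, 4 → best response L.
Player 2 against B: payoffs 0, 8 → best response R.
Mutual best responses: (A, L).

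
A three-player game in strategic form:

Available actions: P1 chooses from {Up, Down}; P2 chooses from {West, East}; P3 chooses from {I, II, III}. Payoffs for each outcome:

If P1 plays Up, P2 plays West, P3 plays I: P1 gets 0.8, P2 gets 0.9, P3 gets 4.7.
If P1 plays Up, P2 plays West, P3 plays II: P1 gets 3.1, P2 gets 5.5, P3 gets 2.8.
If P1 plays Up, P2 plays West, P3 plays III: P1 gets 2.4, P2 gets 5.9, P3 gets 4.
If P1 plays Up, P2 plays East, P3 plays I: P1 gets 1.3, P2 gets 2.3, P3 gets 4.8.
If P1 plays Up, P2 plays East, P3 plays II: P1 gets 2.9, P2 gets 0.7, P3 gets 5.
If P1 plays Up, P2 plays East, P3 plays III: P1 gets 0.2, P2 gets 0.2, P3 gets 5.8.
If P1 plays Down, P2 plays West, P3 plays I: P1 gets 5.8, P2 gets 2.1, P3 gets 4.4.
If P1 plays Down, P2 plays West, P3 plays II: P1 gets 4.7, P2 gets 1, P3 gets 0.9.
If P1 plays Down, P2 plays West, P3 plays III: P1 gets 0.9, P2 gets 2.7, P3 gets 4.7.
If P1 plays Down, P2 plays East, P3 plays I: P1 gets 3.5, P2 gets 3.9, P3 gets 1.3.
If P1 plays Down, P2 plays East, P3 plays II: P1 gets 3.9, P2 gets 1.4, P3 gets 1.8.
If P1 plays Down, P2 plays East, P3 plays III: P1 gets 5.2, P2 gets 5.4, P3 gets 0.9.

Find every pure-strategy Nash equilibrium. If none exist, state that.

Mark each player's best response to every combination of opponents' strategies; a profile where every player is best-responding is a pure Nash equilibrium.
P1 against (West, I): payoffs 0.8, 5.8 → best response Down.
P1 against (West, II): payoffs 3.1, 4.7 → best response Down.
P1 against (West, III): payoffs 2.4, 0.9 → best response Up.
P1 against (East, I): payoffs 1.3, 3.5 → best response Down.
P1 against (East, II): payoffs 2.9, 3.9 → best response Down.
P1 against (East, III): payoffs 0.2, 5.2 → best response Down.
P2 against (Up, I): payoffs 0.9, 2.3 → best response East.
P2 against (Up, II): payoffs 5.5, 0.7 → best response West.
P2 against (Up, III): payoffs 5.9, 0.2 → best response West.
P2 against (Down, I): payoffs 2.1, 3.9 → best response East.
P2 against (Down, II): payoffs 1, 1.4 → best response East.
P2 against (Down, III): payoffs 2.7, 5.4 → best response East.
P3 against (Up, West): payoffs 4.7, 2.8, 4 → best response I.
P3 against (Up, East): payoffs 4.8, 5, 5.8 → best response III.
P3 against (Down, West): payoffs 4.4, 0.9, 4.7 → best response III.
P3 against (Down, East): payoffs 1.3, 1.8, 0.9 → best response II.
Mutual best responses: (Down, East, II).

(Down, East, II)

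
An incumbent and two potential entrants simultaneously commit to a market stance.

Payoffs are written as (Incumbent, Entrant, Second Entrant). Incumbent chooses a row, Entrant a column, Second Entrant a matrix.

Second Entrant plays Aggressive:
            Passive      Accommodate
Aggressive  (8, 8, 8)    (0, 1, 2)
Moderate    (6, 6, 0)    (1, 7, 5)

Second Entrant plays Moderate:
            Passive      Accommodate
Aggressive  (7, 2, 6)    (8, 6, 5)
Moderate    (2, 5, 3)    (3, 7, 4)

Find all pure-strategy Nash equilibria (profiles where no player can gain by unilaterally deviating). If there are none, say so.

Check each profile: it is a Nash equilibrium iff no player can strictly gain by switching unilaterally.
(Aggressive, Passive, Aggressive): Incumbent gets 8, best alternative 6; Entrant gets 8, best alternative 1; Second Entrant gets 8, best alternative 6. No profitable deviation — NE.
(Aggressive, Passive, Moderate): Entrant can switch to Accommodate (2 → 6). Not NE.
(Aggressive, Accommodate, Aggressive): Incumbent can switch to Moderate (0 → 1). Not NE.
(Aggressive, Accommodate, Moderate): Incumbent gets 8, best alternative 3; Entrant gets 6, best alternative 2; Second Entrant gets 5, best alternative 2. No profitable deviation — NE.
(Moderate, Passive, Aggressive): Incumbent can switch to Aggressive (6 → 8). Not NE.
(Moderate, Passive, Moderate): Incumbent can switch to Aggressive (2 → 7). Not NE.
(Moderate, Accommodate, Aggressive): Incumbent gets 1, best alternative 0; Entrant gets 7, best alternative 6; Second Entrant gets 5, best alternative 4. No profitable deviation — NE.
(Moderate, Accommodate, Moderate): Incumbent can switch to Aggressive (3 → 8). Not NE.

Pure-strategy Nash equilibria: (Aggressive, Passive, Aggressive), (Aggressive, Accommodate, Moderate), (Moderate, Accommodate, Aggressive)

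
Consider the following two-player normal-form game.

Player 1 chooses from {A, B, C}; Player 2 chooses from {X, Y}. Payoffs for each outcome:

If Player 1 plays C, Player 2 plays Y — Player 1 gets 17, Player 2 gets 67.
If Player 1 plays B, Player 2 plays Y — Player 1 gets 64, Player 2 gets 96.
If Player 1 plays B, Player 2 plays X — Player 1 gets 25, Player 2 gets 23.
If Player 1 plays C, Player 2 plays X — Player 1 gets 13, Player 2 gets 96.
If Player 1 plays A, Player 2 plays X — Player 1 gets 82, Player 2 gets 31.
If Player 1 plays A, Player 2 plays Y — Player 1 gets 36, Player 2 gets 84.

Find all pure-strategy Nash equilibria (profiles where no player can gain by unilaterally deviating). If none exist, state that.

Check each profile: it is a Nash equilibrium iff no player can strictly gain by switching unilaterally.
(A, X): Player 2 can switch to Y (31 → 84). Not NE.
(A, Y): Player 1 can switch to B (36 → 64). Not NE.
(B, X): Player 1 can switch to A (25 → 82). Not NE.
(B, Y): Player 1 gets 64, best alternative 36; Player 2 gets 96, best alternative 23. No profitable deviation — NE.
(C, X): Player 1 can switch to A (13 → 82). Not NE.
(C, Y): Player 1 can switch to A (17 → 36). Not NE.

The unique pure-strategy Nash equilibrium is (B, Y).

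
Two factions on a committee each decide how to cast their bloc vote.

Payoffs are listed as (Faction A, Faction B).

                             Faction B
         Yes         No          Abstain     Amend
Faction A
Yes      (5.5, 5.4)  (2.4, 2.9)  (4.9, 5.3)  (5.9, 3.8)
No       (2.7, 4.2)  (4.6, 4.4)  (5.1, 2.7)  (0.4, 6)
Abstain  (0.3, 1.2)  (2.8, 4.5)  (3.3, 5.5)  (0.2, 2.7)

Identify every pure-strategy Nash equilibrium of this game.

The unique pure-strategy Nash equilibrium is (Yes, Yes).

(Yes, Yes): Faction A gets 5.5, best alternative 2.7; Faction B gets 5.4, best alternative 5.3. No profitable deviation — NE.
(Yes, No): Faction A can switch to No (2.4 → 4.6). Not NE.
(Yes, Abstain): Faction A can switch to No (4.9 → 5.1). Not NE.
(Yes, Amend): Faction B can switch to Yes (3.8 → 5.4). Not NE.
(No, Yes): Faction A can switch to Yes (2.7 → 5.5). Not NE.
(No, No): Faction B can switch to Amend (4.4 → 6). Not NE.
(No, Abstain): Faction B can switch to Yes (2.7 → 4.2). Not NE.
(No, Amend): Faction A can switch to Yes (0.4 → 5.9). Not NE.
(Abstain, Yes): Faction A can switch to Yes (0.3 → 5.5). Not NE.
(Abstain, No): Faction A can switch to No (2.8 → 4.6). Not NE.
(Abstain, Abstain): Faction A can switch to Yes (3.3 → 4.9). Not NE.
(Abstain, Amend): Faction A can switch to Yes (0.2 → 5.9). Not NE.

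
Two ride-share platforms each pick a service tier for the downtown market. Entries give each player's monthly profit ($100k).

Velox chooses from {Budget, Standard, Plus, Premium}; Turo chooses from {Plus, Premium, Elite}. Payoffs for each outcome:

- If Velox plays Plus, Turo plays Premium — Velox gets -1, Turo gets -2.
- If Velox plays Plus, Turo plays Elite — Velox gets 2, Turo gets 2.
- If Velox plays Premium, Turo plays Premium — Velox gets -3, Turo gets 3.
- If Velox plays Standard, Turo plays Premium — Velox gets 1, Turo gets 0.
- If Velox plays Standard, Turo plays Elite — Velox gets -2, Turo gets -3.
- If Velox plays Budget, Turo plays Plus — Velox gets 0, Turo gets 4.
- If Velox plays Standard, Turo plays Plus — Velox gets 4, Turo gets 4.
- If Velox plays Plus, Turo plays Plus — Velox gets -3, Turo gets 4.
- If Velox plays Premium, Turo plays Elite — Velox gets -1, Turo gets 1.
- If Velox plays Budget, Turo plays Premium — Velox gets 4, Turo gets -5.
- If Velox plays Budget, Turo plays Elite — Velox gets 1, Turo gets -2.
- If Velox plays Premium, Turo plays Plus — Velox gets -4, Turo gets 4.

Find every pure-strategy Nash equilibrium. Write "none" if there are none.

(Budget, Plus): Velox can switch to Standard (0 → 4). Not NE.
(Budget, Premium): Turo can switch to Plus (-5 → 4). Not NE.
(Budget, Elite): Velox can switch to Plus (1 → 2). Not NE.
(Standard, Plus): Velox gets 4, best alternative 0; Turo gets 4, best alternative 0. No profitable deviation — NE.
(Standard, Premium): Velox can switch to Budget (1 → 4). Not NE.
(Standard, Elite): Velox can switch to Budget (-2 → 1). Not NE.
(Plus, Plus): Velox can switch to Budget (-3 → 0). Not NE.
(Plus, Premium): Velox can switch to Budget (-1 → 4). Not NE.
(Plus, Elite): Turo can switch to Plus (2 → 4). Not NE.
(The remaining 3 profiles each have a profitable deviation by the same check.)

(Standard, Plus)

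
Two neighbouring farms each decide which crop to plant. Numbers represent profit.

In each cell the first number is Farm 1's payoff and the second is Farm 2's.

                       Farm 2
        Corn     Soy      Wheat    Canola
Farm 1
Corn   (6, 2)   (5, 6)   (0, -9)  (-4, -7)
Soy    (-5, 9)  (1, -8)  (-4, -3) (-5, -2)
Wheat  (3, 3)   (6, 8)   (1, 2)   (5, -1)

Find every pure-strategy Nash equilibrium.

The unique pure-strategy Nash equilibrium is (Wheat, Soy).

Farm 1 against Corn: payoffs 6, -5, 3 → best response Corn.
Farm 1 against Soy: payoffs 5, 1, 6 → best response Wheat.
Farm 1 against Wheat: payoffs 0, -4, 1 → best response Wheat.
Farm 1 against Canola: payoffs -4, -5, 5 → best response Wheat.
Farm 2 against Corn: payoffs 2, 6, -9, -7 → best response Soy.
Farm 2 against Soy: payoffs 9, -8, -3, -2 → best response Corn.
Farm 2 against Wheat: payoffs 3, 8, 2, -1 → best response Soy.
Mutual best responses: (Wheat, Soy).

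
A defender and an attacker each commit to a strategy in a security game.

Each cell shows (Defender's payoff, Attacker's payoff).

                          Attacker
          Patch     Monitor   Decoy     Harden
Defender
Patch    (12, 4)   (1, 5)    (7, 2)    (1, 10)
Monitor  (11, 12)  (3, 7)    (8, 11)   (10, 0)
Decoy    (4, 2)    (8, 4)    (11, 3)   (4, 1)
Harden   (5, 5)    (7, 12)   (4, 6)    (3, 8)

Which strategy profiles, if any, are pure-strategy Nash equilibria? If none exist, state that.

The unique pure-strategy Nash equilibrium is (Decoy, Monitor).

(Patch, Patch): Attacker can switch to Monitor (4 → 5). Not NE.
(Patch, Monitor): Defender can switch to Monitor (1 → 3). Not NE.
(Patch, Decoy): Defender can switch to Monitor (7 → 8). Not NE.
(Patch, Harden): Defender can switch to Monitor (1 → 10). Not NE.
(Monitor, Patch): Defender can switch to Patch (11 → 12). Not NE.
(Monitor, Monitor): Defender can switch to Decoy (3 → 8). Not NE.
(Monitor, Decoy): Defender can switch to Decoy (8 → 11). Not NE.
(Monitor, Harden): Attacker can switch to Patch (0 → 12). Not NE.
(Decoy, Patch): Defender can switch to Patch (4 → 12). Not NE.
(Decoy, Monitor): Defender gets 8, best alternative 7; Attacker gets 4, best alternative 3. No profitable deviation — NE.
(Decoy, Decoy): Attacker can switch to Monitor (3 → 4). Not NE.
(The remaining 5 profiles each have a profitable deviation by the same check.)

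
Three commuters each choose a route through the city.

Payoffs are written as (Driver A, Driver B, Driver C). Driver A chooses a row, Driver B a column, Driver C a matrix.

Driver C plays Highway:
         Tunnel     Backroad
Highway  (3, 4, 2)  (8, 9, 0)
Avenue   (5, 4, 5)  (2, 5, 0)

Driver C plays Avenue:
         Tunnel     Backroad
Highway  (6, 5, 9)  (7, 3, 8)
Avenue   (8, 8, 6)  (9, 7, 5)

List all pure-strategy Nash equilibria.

(Highway, Tunnel, Highway): Driver A can switch to Avenue (3 → 5). Not NE.
(Highway, Tunnel, Avenue): Driver A can switch to Avenue (6 → 8). Not NE.
(Highway, Backroad, Highway): Driver C can switch to Avenue (0 → 8). Not NE.
(Highway, Backroad, Avenue): Driver A can switch to Avenue (7 → 9). Not NE.
(Avenue, Tunnel, Highway): Driver B can switch to Backroad (4 → 5). Not NE.
(Avenue, Tunnel, Avenue): Driver A gets 8, best alternative 6; Driver B gets 8, best alternative 7; Driver C gets 6, best alternative 5. No profitable deviation — NE.
(Avenue, Backroad, Highway): Driver A can switch to Highway (2 → 8). Not NE.
(Avenue, Backroad, Avenue): Driver B can switch to Tunnel (7 → 8). Not NE.

The unique pure-strategy Nash equilibrium is (Avenue, Tunnel, Avenue).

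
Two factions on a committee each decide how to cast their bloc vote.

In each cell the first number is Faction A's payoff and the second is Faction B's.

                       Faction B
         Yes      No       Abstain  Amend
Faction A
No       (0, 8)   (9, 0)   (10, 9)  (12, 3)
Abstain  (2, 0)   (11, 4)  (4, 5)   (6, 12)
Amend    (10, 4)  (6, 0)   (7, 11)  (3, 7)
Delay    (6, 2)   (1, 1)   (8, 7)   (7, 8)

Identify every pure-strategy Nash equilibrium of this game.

The unique pure-strategy Nash equilibrium is (No, Abstain).

For each player, find the best response to each opponent profile; mutual best responses are the pure NE.
Faction A against Yes: payoffs 0, 2, 10, 6 → best response Amend.
Faction A against No: payoffs 9, 11, 6, 1 → best response Abstain.
Faction A against Abstain: payoffs 10, 4, 7, 8 → best response No.
Faction A against Amend: payoffs 12, 6, 3, 7 → best response No.
Faction B against No: payoffs 8, 0, 9, 3 → best response Abstain.
Faction B against Abstain: payoffs 0, 4, 5, 12 → best response Amend.
Faction B against Amend: payoffs 4, 0, 11, 7 → best response Abstain.
Faction B against Delay: payoffs 2, 1, 7, 8 → best response Amend.
Mutual best responses: (No, Abstain).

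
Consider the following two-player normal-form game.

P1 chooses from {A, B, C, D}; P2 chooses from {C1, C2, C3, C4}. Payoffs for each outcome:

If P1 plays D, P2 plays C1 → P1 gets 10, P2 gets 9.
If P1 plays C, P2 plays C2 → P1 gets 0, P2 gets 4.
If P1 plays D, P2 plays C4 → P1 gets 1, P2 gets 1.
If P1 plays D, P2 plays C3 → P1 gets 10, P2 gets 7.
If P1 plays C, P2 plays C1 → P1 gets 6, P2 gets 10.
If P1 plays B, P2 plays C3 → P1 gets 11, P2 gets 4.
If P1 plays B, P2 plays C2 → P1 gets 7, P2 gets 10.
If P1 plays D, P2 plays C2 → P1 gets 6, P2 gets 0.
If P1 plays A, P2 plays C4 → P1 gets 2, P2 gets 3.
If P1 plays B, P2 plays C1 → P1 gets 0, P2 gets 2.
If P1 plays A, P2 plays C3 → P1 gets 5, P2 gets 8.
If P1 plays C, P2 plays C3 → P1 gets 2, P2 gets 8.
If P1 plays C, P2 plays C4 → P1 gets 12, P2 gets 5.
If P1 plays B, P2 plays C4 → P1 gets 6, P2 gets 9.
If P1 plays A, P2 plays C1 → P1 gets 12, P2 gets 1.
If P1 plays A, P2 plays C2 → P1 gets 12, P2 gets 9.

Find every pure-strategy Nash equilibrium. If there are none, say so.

For each strategy profile, look for a profitable unilateral deviation.
(A, C1): P2 can switch to C2 (1 → 9). Not NE.
(A, C2): P1 gets 12, best alternative 7; P2 gets 9, best alternative 8. No profitable deviation — NE.
(A, C3): P1 can switch to B (5 → 11). Not NE.
(A, C4): P1 can switch to B (2 → 6). Not NE.
(B, C1): P1 can switch to A (0 → 12). Not NE.
(B, C2): P1 can switch to A (7 → 12). Not NE.
(B, C3): P2 can switch to C2 (4 → 10). Not NE.
(The remaining 9 profiles each have a profitable deviation by the same check.)

Pure NE: (A, C2)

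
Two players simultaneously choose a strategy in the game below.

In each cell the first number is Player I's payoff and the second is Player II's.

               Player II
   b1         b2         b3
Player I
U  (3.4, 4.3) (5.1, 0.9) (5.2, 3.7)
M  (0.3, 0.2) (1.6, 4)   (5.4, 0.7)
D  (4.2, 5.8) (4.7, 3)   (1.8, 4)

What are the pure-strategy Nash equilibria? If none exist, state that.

(D, b1)

Player I against b1: payoffs 3.4, 0.3, 4.2 → best response D.
Player I against b2: payoffs 5.1, 1.6, 4.7 → best response U.
Player I against b3: payoffs 5.2, 5.4, 1.8 → best response M.
Player II against U: payoffs 4.3, 0.9, 3.7 → best response b1.
Player II against M: payoffs 0.2, 4, 0.7 → best response b2.
Player II against D: payoffs 5.8, 3, 4 → best response b1.
Mutual best responses: (D, b1).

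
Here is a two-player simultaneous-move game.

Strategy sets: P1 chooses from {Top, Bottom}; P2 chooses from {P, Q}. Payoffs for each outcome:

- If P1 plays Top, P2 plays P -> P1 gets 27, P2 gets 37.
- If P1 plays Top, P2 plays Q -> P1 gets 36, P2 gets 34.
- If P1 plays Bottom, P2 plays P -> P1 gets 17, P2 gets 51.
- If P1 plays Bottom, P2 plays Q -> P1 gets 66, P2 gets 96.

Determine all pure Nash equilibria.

(Top, P); (Bottom, Q)

P1 against P: payoffs 27, 17 → best response Top.
P1 against Q: payoffs 36, 66 → best response Bottom.
P2 against Top: payoffs 37, 34 → best response P.
P2 against Bottom: payoffs 51, 96 → best response Q.
Mutual best responses: (Top, P); (Bottom, Q).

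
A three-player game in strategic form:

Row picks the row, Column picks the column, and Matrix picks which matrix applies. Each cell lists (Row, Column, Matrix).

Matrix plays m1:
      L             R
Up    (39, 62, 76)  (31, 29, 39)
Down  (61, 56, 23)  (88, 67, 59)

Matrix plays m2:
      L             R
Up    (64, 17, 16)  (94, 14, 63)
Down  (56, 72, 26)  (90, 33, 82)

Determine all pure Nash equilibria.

There is no pure-strategy Nash equilibrium.

Row against (L, m1): payoffs 39, 61 → best response Down.
Row against (L, m2): payoffs 64, 56 → best response Up.
Row against (R, m1): payoffs 31, 88 → best response Down.
Row against (R, m2): payoffs 94, 90 → best response Up.
Column against (Up, m1): payoffs 62, 29 → best response L.
Column against (Up, m2): payoffs 17, 14 → best response L.
Column against (Down, m1): payoffs 56, 67 → best response R.
Column against (Down, m2): payoffs 72, 33 → best response L.
Matrix against (Up, L): payoffs 76, 16 → best response m1.
Matrix against (Up, R): payoffs 39, 63 → best response m2.
Matrix against (Down, L): payoffs 23, 26 → best response m2.
Matrix against (Down, R): payoffs 59, 82 → best response m2.
No profile is a mutual best response for all players.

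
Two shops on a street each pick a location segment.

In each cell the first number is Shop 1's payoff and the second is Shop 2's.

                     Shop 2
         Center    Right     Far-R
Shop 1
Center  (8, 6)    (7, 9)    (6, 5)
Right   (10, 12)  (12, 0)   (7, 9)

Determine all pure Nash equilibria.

Shop 1 against Center: payoffs 8, 10 → best response Right.
Shop 1 against Right: payoffs 7, 12 → best response Right.
Shop 1 against Far-R: payoffs 6, 7 → best response Right.
Shop 2 against Center: payoffs 6, 9, 5 → best response Right.
Shop 2 against Right: payoffs 12, 0, 9 → best response Center.
Mutual best responses: (Right, Center).

(Right, Center)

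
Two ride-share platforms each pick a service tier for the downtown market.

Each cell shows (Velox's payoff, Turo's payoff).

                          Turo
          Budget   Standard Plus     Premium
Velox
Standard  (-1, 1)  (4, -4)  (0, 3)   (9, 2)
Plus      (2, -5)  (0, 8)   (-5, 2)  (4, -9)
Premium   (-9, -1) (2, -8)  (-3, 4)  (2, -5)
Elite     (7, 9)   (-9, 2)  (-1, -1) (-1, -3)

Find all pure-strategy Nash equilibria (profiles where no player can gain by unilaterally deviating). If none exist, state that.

The pure Nash equilibria are (Standard, Plus), (Elite, Budget).

For each player, find the best response to each opponent profile; mutual best responses are the pure NE.
Velox against Budget: payoffs -1, 2, -9, 7 → best response Elite.
Velox against Standard: payoffs 4, 0, 2, -9 → best response Standard.
Velox against Plus: payoffs 0, -5, -3, -1 → best response Standard.
Velox against Premium: payoffs 9, 4, 2, -1 → best response Standard.
Turo against Standard: payoffs 1, -4, 3, 2 → best response Plus.
Turo against Plus: payoffs -5, 8, 2, -9 → best response Standard.
Turo against Premium: payoffs -1, -8, 4, -5 → best response Plus.
Turo against Elite: payoffs 9, 2, -1, -3 → best response Budget.
Mutual best responses: (Standard, Plus); (Elite, Budget).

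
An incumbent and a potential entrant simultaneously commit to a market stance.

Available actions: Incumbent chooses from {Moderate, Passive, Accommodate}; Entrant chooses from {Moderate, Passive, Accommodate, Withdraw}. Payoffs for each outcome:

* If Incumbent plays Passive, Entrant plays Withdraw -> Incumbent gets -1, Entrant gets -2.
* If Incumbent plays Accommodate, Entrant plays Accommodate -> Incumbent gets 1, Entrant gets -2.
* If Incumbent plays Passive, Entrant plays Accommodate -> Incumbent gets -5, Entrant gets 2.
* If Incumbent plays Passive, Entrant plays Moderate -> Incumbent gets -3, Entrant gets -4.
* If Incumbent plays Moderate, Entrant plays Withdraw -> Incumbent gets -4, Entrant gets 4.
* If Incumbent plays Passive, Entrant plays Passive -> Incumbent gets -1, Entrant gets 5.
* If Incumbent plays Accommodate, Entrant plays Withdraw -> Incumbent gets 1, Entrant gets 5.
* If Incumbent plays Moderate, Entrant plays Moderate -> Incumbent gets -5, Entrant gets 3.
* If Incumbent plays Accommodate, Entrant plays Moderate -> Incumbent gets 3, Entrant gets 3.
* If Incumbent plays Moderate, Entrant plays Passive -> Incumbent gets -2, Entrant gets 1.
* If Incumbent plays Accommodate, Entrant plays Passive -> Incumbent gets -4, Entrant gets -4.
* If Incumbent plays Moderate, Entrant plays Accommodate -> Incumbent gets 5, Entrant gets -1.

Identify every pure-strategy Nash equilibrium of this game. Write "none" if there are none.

(Moderate, Moderate): Incumbent can switch to Passive (-5 → -3). Not NE.
(Moderate, Passive): Incumbent can switch to Passive (-2 → -1). Not NE.
(Moderate, Accommodate): Entrant can switch to Moderate (-1 → 3). Not NE.
(Moderate, Withdraw): Incumbent can switch to Passive (-4 → -1). Not NE.
(Passive, Moderate): Incumbent can switch to Accommodate (-3 → 3). Not NE.
(Passive, Passive): Incumbent gets -1, best alternative -2; Entrant gets 5, best alternative 2. No profitable deviation — NE.
(Passive, Accommodate): Incumbent can switch to Moderate (-5 → 5). Not NE.
(Passive, Withdraw): Incumbent can switch to Accommodate (-1 → 1). Not NE.
(Accommodate, Moderate): Entrant can switch to Withdraw (3 → 5). Not NE.
(Accommodate, Passive): Incumbent can switch to Moderate (-4 → -2). Not NE.
(Accommodate, Accommodate): Incumbent can switch to Moderate (1 → 5). Not NE.
(Accommodate, Withdraw): Incumbent gets 1, best alternative -1; Entrant gets 5, best alternative 3. No profitable deviation — NE.

The pure Nash equilibria are (Passive, Passive), (Accommodate, Withdraw).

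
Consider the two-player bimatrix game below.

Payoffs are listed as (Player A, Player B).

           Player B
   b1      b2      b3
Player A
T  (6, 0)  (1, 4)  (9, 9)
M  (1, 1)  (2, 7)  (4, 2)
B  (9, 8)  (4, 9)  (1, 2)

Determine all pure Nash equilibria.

The pure Nash equilibria are (T, b3) and (B, b2).

(T, b1): Player A can switch to B (6 → 9). Not NE.
(T, b2): Player A can switch to M (1 → 2). Not NE.
(T, b3): Player A gets 9, best alternative 4; Player B gets 9, best alternative 4. No profitable deviation — NE.
(M, b1): Player A can switch to T (1 → 6). Not NE.
(M, b2): Player A can switch to B (2 → 4). Not NE.
(M, b3): Player A can switch to T (4 → 9). Not NE.
(B, b1): Player B can switch to b2 (8 → 9). Not NE.
(B, b2): Player A gets 4, best alternative 2; Player B gets 9, best alternative 8. No profitable deviation — NE.
(B, b3): Player A can switch to T (1 → 9). Not NE.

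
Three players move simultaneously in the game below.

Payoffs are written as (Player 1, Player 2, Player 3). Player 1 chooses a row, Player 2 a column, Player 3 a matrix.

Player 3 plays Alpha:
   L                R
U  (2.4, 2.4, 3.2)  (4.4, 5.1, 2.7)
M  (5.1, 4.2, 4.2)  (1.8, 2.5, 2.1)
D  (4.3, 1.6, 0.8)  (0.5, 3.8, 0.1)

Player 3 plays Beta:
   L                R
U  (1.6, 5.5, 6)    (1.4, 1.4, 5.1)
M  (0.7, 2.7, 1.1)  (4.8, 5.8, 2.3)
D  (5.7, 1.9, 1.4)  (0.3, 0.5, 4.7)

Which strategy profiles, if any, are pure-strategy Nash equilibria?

Mark each player's best response to every combination of opponents' strategies; a profile where every player is best-responding is a pure Nash equilibrium.
Player 1 against (L, Alpha): payoffs 2.4, 5.1, 4.3 → best response M.
Player 1 against (L, Beta): payoffs 1.6, 0.7, 5.7 → best response D.
Player 1 against (R, Alpha): payoffs 4.4, 1.8, 0.5 → best response U.
Player 1 against (R, Beta): payoffs 1.4, 4.8, 0.3 → best response M.
Player 2 against (U, Alpha): payoffs 2.4, 5.1 → best response R.
Player 2 against (U, Beta): payoffs 5.5, 1.4 → best response L.
Player 2 against (M, Alpha): payoffs 4.2, 2.5 → best response L.
Player 2 against (M, Beta): payoffs 2.7, 5.8 → best response R.
Player 2 against (D, Alpha): payoffs 1.6, 3.8 → best response R.
Player 2 against (D, Beta): payoffs 1.9, 0.5 → best response L.
Player 3 against (U, L): payoffs 3.2, 6 → best response Beta.
Player 3 against (U, R): payoffs 2.7, 5.1 → best response Beta.
Player 3 against (M, L): payoffs 4.2, 1.1 → best response Alpha.
Player 3 against (M, R): payoffs 2.1, 2.3 → best response Beta.
Player 3 against (D, L): payoffs 0.8, 1.4 → best response Beta.
Player 3 against (D, R): payoffs 0.1, 4.7 → best response Beta.
Mutual best responses: (M, L, Alpha); (M, R, Beta); (D, L, Beta).

The pure Nash equilibria are (M, L, Alpha); (M, R, Beta); (D, L, Beta).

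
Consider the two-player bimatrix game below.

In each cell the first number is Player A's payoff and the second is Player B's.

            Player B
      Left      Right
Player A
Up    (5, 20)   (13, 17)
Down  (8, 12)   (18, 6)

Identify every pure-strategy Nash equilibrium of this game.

(Down, Left)

Player A against Left: payoffs 5, 8 → best response Down.
Player A against Right: payoffs 13, 18 → best response Down.
Player B against Up: payoffs 20, 17 → best response Left.
Player B against Down: payoffs 12, 6 → best response Left.
Mutual best responses: (Down, Left).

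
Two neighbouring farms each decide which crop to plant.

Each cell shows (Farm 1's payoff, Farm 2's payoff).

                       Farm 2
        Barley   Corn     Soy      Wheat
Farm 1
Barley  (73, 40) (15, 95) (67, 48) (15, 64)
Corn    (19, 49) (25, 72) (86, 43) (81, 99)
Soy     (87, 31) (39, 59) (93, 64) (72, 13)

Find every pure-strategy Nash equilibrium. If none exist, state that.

(Barley, Barley): Farm 1 can switch to Soy (73 → 87). Not NE.
(Barley, Corn): Farm 1 can switch to Corn (15 → 25). Not NE.
(Barley, Soy): Farm 1 can switch to Corn (67 → 86). Not NE.
(Barley, Wheat): Farm 1 can switch to Corn (15 → 81). Not NE.
(Corn, Barley): Farm 1 can switch to Barley (19 → 73). Not NE.
(Corn, Corn): Farm 1 can switch to Soy (25 → 39). Not NE.
(Corn, Soy): Farm 1 can switch to Soy (86 → 93). Not NE.
(Corn, Wheat): Farm 1 gets 81, best alternative 72; Farm 2 gets 99, best alternative 72. No profitable deviation — NE.
(Soy, Barley): Farm 2 can switch to Corn (31 → 59). Not NE.
(Soy, Corn): Farm 2 can switch to Soy (59 → 64). Not NE.
(Soy, Soy): Farm 1 gets 93, best alternative 86; Farm 2 gets 64, best alternative 59. No profitable deviation — NE.
(Soy, Wheat): Farm 1 can switch to Corn (72 → 81). Not NE.

The pure Nash equilibria are (Corn, Wheat) and (Soy, Soy).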